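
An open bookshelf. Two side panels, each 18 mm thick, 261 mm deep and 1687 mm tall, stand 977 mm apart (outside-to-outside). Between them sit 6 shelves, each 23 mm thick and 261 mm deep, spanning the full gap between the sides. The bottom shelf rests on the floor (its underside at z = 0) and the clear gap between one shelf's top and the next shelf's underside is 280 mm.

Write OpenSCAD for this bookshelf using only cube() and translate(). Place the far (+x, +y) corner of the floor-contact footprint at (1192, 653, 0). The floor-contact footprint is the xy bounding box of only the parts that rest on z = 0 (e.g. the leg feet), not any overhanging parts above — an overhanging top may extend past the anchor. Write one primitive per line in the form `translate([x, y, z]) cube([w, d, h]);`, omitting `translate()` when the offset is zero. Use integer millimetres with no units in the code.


translate([215, 392, 0]) cube([18, 261, 1687]);
translate([1174, 392, 0]) cube([18, 261, 1687]);
translate([233, 392, 0]) cube([941, 261, 23]);
translate([233, 392, 303]) cube([941, 261, 23]);
translate([233, 392, 606]) cube([941, 261, 23]);
translate([233, 392, 909]) cube([941, 261, 23]);
translate([233, 392, 1212]) cube([941, 261, 23]);
translate([233, 392, 1515]) cube([941, 261, 23]);


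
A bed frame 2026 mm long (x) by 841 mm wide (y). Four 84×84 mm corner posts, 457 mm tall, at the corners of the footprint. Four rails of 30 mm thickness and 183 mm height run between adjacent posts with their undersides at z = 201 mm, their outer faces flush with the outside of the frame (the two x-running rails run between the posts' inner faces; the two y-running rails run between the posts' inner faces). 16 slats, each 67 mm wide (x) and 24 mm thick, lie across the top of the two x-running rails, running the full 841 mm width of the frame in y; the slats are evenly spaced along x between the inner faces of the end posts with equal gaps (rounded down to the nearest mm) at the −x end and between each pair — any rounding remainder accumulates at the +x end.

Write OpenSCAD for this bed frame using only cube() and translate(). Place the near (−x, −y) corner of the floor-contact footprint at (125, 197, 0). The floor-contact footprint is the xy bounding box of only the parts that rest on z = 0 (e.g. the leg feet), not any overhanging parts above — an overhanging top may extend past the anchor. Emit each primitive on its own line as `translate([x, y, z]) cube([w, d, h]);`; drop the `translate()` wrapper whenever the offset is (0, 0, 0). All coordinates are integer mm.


translate([125, 197, 0]) cube([84, 84, 457]);
translate([125, 954, 0]) cube([84, 84, 457]);
translate([2067, 197, 0]) cube([84, 84, 457]);
translate([2067, 954, 0]) cube([84, 84, 457]);
translate([209, 197, 201]) cube([1858, 30, 183]);
translate([209, 1008, 201]) cube([1858, 30, 183]);
translate([125, 281, 201]) cube([30, 673, 183]);
translate([2121, 281, 201]) cube([30, 673, 183]);
translate([255, 197, 384]) cube([67, 841, 24]);
translate([368, 197, 384]) cube([67, 841, 24]);
translate([481, 197, 384]) cube([67, 841, 24]);
translate([594, 197, 384]) cube([67, 841, 24]);
translate([707, 197, 384]) cube([67, 841, 24]);
translate([820, 197, 384]) cube([67, 841, 24]);
translate([933, 197, 384]) cube([67, 841, 24]);
translate([1046, 197, 384]) cube([67, 841, 24]);
translate([1159, 197, 384]) cube([67, 841, 24]);
translate([1272, 197, 384]) cube([67, 841, 24]);
translate([1385, 197, 384]) cube([67, 841, 24]);
translate([1498, 197, 384]) cube([67, 841, 24]);
translate([1611, 197, 384]) cube([67, 841, 24]);
translate([1724, 197, 384]) cube([67, 841, 24]);
translate([1837, 197, 384]) cube([67, 841, 24]);
translate([1950, 197, 384]) cube([67, 841, 24]);


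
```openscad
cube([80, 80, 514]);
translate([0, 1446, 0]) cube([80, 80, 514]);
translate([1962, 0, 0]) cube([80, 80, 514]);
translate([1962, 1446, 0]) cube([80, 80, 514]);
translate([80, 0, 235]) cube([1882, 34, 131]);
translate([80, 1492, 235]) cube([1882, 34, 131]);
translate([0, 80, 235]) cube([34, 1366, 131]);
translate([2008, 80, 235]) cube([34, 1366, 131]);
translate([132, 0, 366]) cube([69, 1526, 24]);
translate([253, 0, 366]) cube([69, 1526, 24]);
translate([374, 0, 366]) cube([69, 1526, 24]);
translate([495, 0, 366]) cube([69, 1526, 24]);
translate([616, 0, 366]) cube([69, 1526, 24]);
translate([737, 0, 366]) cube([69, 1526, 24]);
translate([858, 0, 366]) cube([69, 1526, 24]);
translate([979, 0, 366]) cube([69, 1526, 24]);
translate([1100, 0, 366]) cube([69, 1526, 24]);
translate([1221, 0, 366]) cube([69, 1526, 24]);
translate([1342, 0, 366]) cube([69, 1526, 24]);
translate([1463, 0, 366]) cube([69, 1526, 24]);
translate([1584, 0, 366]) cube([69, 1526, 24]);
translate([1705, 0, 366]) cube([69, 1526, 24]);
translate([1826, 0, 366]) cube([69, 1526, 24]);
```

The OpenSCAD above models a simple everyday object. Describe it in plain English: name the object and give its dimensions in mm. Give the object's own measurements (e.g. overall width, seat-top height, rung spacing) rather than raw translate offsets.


A bed frame 2042 mm long (x) by 1526 mm wide (y). Four 80×80 mm corner posts, 514 mm tall, at the corners of the footprint. Four rails of 34 mm thickness and 131 mm height run between adjacent posts with their undersides at z = 235 mm, their outer faces flush with the outside of the frame (the two x-running rails run between the posts' inner faces; the two y-running rails run between the posts' inner faces). 15 slats, each 69 mm wide (x) and 24 mm thick, lie across the top of the two x-running rails, running the full 1526 mm width of the frame in y; along x they sit between the end posts with a 52 mm gap after the −x posts and between neighbouring slats, leaving 67 mm before the +x posts.


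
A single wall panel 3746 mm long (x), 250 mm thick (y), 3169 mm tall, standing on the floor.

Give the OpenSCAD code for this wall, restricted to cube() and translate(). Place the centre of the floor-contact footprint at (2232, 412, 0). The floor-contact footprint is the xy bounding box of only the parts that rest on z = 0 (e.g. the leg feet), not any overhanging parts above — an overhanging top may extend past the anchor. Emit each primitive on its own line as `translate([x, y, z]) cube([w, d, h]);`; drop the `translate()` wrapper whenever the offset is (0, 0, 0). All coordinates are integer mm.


translate([359, 287, 0]) cube([3746, 250, 3169]);


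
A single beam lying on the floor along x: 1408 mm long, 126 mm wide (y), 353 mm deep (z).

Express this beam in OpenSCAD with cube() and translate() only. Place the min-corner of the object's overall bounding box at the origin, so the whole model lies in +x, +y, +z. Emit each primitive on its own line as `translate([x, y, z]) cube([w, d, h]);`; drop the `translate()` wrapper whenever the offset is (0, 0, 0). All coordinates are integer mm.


cube([1408, 126, 353]);


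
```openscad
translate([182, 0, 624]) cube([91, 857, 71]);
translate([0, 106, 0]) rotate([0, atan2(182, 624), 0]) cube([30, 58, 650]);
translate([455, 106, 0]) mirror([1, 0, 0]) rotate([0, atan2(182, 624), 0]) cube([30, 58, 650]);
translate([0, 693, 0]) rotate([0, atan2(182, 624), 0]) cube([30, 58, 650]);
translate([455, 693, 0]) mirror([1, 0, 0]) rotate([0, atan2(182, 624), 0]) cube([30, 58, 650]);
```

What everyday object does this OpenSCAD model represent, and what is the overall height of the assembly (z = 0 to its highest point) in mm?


A sawhorse. The overall height is 695 mm.

A beam across two mirrored pairs of raked legs — a sawhorse. The beam's underside is at z = 624 (matching the legs' vertical rise in atan2(182, 624)) and the beam is 71 mm tall, so its top is at 624 + 71 = 695 mm. The raked legs top out at the beam's underside, so that is the highest point.


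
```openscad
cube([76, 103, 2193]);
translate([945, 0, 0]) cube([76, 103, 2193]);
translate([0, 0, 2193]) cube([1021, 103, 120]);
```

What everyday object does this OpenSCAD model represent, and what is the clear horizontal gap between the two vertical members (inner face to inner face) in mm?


A door frame. The clear opening width is 869 mm.

Two 2193 mm tall posts with a header on top — a door frame. The left jamb is 76 mm wide at x = 0; the right jamb starts at x = 945. The clear opening is 945 − 76 = 869 mm.


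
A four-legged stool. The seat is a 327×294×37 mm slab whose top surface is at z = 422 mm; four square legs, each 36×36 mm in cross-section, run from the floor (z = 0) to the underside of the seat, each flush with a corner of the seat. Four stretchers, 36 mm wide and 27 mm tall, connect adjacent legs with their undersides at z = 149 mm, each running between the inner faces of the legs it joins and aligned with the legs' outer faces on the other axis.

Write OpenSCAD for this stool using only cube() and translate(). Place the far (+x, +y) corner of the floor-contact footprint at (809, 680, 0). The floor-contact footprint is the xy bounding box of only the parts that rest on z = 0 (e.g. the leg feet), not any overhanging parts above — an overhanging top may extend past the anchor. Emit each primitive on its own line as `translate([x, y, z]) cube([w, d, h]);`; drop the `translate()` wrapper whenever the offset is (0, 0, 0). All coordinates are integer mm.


translate([482, 386, 385]) cube([327, 294, 37]);
translate([482, 386, 0]) cube([36, 36, 385]);
translate([773, 386, 0]) cube([36, 36, 385]);
translate([482, 644, 0]) cube([36, 36, 385]);
translate([773, 644, 0]) cube([36, 36, 385]);
translate([518, 386, 149]) cube([255, 36, 27]);
translate([518, 644, 149]) cube([255, 36, 27]);
translate([482, 422, 149]) cube([36, 222, 27]);
translate([773, 422, 149]) cube([36, 222, 27]);


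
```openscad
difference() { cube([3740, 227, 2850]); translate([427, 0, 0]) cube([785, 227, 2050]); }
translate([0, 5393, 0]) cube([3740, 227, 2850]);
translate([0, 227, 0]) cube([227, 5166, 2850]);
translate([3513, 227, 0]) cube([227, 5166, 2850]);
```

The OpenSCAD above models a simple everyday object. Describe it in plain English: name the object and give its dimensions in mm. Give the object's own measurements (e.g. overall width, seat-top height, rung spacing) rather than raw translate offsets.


A single room: four walls, each 2850 mm tall and 227 mm thick, enclosing an outside footprint 3740×5620 mm (x × y), no floor or roof. The front and back walls (−y and +y sides) run the full x-width; the side walls fit between their inner faces. A door opening 785 mm wide and 2050 mm tall is cut through the front wall from the floor up, its −x edge 427 mm from the wall's −x end.


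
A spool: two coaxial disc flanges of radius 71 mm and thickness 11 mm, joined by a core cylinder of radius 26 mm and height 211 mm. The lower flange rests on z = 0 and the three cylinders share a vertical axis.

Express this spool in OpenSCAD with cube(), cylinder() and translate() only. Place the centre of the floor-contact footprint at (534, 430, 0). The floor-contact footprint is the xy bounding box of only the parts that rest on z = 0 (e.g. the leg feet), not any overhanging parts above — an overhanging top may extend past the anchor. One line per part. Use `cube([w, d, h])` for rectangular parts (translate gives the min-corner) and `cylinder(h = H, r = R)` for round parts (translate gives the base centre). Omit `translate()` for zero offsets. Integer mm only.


translate([534, 430, 0]) cylinder(h = 11, r = 71);
translate([534, 430, 11]) cylinder(h = 211, r = 26);
translate([534, 430, 222]) cylinder(h = 11, r = 71);


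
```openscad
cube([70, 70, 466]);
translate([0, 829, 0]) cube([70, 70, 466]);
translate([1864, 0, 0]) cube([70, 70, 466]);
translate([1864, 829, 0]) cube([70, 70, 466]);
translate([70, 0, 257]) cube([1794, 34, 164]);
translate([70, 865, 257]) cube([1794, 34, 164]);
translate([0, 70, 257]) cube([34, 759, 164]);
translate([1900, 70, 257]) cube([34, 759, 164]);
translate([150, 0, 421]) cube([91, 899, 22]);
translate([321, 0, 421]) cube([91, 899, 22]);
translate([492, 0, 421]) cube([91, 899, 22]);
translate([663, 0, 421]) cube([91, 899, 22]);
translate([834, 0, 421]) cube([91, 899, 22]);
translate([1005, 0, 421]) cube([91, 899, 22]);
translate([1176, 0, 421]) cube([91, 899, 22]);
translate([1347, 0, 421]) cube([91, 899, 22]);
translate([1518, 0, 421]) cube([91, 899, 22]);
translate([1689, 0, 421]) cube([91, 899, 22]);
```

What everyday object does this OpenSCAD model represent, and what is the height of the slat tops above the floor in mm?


A bed frame. The slat-top height is 443 mm.

Four posts, four rails, and a row of slats — a bed frame. Slats sit on the rails at z = 257 + 164 = 421; with slat thickness 22, the top is 443 mm.


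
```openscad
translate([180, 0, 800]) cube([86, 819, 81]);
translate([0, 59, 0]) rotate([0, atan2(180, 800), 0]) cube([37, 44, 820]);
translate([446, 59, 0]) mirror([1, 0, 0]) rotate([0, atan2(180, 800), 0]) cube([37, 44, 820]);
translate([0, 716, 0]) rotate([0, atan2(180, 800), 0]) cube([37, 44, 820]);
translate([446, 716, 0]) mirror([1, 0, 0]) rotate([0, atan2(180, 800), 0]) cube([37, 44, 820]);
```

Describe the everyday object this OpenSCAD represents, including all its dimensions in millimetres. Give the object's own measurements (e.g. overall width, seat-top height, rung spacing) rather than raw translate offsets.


A sawhorse. A 86×819×81 mm beam (x, y, z) sits on two A-frame leg pairs. Each pair is two raked legs of 37×44 mm section (44 mm along y) splaying symmetrically in x. Each leg rises 800 mm vertically over 180 mm of horizontal reach and is 820 mm long along its own axis. Every leg's outer bottom edge rests on the floor and its outer top edge meets a bottom edge of the beam — the left legs (tilting toward +x) meet the beam's −x bottom edge, the right legs (their mirror images, tilting toward −x) meet its +x bottom edge — so the leg tops tuck under the beam, the beam's underside is 800 mm above the floor, and the feet are 446 mm apart outside-to-outside with the beam centred between them. The two leg pairs are set in 59 mm from either end of the beam.


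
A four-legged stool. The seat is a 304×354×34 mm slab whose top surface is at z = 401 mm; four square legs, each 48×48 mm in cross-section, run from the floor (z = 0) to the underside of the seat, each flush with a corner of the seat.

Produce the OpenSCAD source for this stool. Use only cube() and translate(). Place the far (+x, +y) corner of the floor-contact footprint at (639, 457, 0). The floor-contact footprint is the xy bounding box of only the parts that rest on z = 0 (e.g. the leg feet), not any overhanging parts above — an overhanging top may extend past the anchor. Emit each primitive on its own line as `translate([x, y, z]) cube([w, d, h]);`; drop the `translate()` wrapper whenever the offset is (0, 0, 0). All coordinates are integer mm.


translate([335, 103, 367]) cube([304, 354, 34]);
translate([335, 103, 0]) cube([48, 48, 367]);
translate([591, 103, 0]) cube([48, 48, 367]);
translate([335, 409, 0]) cube([48, 48, 367]);
translate([591, 409, 0]) cube([48, 48, 367]);


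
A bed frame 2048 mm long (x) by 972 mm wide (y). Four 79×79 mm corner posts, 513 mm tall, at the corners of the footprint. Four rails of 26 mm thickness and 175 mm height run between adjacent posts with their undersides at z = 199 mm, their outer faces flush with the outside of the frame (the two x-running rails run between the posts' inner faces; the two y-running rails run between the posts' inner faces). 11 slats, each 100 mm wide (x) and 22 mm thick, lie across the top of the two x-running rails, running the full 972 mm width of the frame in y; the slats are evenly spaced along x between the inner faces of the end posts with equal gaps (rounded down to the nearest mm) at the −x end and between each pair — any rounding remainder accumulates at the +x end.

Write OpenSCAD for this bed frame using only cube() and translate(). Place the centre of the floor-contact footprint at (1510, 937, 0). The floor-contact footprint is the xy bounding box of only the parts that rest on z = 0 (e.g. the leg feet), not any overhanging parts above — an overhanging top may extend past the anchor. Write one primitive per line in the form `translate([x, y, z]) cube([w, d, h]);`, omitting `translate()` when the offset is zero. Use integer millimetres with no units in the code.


translate([486, 451, 0]) cube([79, 79, 513]);
translate([486, 1344, 0]) cube([79, 79, 513]);
translate([2455, 451, 0]) cube([79, 79, 513]);
translate([2455, 1344, 0]) cube([79, 79, 513]);
translate([565, 451, 199]) cube([1890, 26, 175]);
translate([565, 1397, 199]) cube([1890, 26, 175]);
translate([486, 530, 199]) cube([26, 814, 175]);
translate([2508, 530, 199]) cube([26, 814, 175]);
translate([630, 451, 374]) cube([100, 972, 22]);
translate([795, 451, 374]) cube([100, 972, 22]);
translate([960, 451, 374]) cube([100, 972, 22]);
translate([1125, 451, 374]) cube([100, 972, 22]);
translate([1290, 451, 374]) cube([100, 972, 22]);
translate([1455, 451, 374]) cube([100, 972, 22]);
translate([1620, 451, 374]) cube([100, 972, 22]);
translate([1785, 451, 374]) cube([100, 972, 22]);
translate([1950, 451, 374]) cube([100, 972, 22]);
translate([2115, 451, 374]) cube([100, 972, 22]);
translate([2280, 451, 374]) cube([100, 972, 22]);


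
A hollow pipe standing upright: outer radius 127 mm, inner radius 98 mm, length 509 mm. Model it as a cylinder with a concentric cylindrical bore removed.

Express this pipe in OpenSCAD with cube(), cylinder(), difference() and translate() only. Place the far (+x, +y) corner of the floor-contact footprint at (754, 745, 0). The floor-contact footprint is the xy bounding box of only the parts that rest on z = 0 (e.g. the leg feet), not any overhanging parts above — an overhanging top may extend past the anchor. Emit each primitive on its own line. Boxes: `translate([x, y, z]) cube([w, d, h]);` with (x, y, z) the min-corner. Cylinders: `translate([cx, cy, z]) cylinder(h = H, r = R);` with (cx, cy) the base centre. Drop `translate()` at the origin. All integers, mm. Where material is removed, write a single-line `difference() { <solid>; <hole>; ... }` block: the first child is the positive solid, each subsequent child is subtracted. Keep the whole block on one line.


difference() { translate([627, 618, 0]) cylinder(h = 509, r = 127); translate([627, 618, 0]) cylinder(h = 509, r = 98); }


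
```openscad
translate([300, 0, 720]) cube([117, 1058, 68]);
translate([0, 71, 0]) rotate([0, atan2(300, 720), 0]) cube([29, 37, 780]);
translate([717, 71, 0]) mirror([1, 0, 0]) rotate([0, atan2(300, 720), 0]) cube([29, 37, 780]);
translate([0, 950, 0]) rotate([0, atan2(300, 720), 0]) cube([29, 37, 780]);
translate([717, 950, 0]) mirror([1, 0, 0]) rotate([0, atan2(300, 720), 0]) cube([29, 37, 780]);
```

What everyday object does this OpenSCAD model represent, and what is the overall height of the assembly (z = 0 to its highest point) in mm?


A sawhorse. The overall height is 788 mm.

A beam across two mirrored pairs of raked legs — a sawhorse. The beam's underside is at z = 720 (matching the legs' vertical rise in atan2(300, 720)) and the beam is 68 mm tall, so its top is at 720 + 68 = 788 mm. The raked legs top out at the beam's underside, so that is the highest point.


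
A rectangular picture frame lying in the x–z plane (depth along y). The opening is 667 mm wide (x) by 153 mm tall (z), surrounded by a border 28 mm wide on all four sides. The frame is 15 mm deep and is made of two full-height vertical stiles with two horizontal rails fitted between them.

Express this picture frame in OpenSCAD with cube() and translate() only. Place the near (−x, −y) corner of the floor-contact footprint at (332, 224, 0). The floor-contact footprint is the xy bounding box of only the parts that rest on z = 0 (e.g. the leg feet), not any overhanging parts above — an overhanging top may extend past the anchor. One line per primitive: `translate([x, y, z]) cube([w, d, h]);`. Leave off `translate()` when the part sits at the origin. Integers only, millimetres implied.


translate([332, 224, 0]) cube([28, 15, 209]);
translate([1027, 224, 0]) cube([28, 15, 209]);
translate([360, 224, 0]) cube([667, 15, 28]);
translate([360, 224, 181]) cube([667, 15, 28]);


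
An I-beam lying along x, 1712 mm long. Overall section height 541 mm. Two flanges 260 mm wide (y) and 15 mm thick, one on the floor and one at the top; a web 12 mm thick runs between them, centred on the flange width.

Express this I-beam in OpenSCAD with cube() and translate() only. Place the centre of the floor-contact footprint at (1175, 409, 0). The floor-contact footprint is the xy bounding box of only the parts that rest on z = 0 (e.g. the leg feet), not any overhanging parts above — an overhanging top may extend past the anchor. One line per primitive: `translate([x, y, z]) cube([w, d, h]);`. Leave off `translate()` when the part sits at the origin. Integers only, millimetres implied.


translate([319, 279, 0]) cube([1712, 260, 15]);
translate([319, 403, 15]) cube([1712, 12, 511]);
translate([319, 279, 526]) cube([1712, 260, 15]);


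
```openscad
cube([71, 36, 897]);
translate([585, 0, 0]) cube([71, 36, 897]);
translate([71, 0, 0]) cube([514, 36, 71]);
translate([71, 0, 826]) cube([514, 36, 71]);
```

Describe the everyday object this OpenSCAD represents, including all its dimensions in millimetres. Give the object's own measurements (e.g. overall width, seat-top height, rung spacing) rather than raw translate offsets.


A rectangular picture frame lying in the x–z plane (depth along y). The opening is 514 mm wide (x) by 755 mm tall (z), surrounded by a border 71 mm wide on all four sides. The frame is 36 mm deep and is made of two full-height vertical stiles with two horizontal rails fitted between them.


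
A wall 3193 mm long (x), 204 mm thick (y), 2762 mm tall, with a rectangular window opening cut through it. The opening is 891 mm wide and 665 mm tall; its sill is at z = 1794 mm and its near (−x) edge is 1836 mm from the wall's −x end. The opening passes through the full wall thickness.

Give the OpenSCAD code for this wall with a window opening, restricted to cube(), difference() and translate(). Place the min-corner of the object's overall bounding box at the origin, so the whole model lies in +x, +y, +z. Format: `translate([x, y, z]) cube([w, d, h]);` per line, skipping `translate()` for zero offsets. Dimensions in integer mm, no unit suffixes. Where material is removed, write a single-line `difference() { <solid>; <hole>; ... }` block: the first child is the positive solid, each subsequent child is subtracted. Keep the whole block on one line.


difference() { cube([3193, 204, 2762]); translate([1836, 0, 1794]) cube([891, 204, 665]); }


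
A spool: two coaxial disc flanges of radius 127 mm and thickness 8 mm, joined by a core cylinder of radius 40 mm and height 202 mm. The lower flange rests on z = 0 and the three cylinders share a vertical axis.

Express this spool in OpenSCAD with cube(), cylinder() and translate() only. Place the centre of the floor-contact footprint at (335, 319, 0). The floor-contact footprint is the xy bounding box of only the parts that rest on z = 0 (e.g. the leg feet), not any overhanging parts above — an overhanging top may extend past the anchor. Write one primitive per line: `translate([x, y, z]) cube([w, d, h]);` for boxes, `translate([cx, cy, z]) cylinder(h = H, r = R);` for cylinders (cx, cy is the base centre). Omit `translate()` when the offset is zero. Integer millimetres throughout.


translate([335, 319, 0]) cylinder(h = 8, r = 127);
translate([335, 319, 8]) cylinder(h = 202, r = 40);
translate([335, 319, 210]) cylinder(h = 8, r = 127);


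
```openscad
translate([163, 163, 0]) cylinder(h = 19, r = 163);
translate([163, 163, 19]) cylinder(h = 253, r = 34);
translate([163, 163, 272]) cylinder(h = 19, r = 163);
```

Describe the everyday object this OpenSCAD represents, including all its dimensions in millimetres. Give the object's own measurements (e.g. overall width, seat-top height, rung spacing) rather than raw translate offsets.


A spool: two coaxial disc flanges of radius 163 mm and thickness 19 mm, joined by a core cylinder of radius 34 mm and height 253 mm. The lower flange rests on z = 0 and the three cylinders share a vertical axis.


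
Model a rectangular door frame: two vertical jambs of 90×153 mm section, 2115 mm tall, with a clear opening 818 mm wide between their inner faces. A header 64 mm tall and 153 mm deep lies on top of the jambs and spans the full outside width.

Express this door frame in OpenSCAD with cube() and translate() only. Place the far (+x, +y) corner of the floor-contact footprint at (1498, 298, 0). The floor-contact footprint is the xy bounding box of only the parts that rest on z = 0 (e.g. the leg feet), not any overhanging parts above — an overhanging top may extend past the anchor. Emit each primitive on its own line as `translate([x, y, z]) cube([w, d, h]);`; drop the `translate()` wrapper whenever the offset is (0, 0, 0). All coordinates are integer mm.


translate([500, 145, 0]) cube([90, 153, 2115]);
translate([1408, 145, 0]) cube([90, 153, 2115]);
translate([500, 145, 2115]) cube([998, 153, 64]);


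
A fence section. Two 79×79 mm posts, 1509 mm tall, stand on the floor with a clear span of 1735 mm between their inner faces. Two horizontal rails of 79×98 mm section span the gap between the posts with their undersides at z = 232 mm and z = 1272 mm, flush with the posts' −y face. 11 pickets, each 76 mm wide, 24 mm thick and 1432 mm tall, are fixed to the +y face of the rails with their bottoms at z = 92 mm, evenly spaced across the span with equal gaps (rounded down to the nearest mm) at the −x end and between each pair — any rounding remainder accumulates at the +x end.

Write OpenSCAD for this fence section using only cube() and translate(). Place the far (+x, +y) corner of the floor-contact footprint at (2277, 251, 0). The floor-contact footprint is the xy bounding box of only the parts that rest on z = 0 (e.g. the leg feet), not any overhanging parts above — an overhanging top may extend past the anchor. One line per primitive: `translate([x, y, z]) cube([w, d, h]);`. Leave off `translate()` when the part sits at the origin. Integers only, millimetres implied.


translate([384, 172, 0]) cube([79, 79, 1509]);
translate([2198, 172, 0]) cube([79, 79, 1509]);
translate([463, 172, 232]) cube([1735, 79, 98]);
translate([463, 172, 1272]) cube([1735, 79, 98]);
translate([537, 251, 92]) cube([76, 24, 1432]);
translate([687, 251, 92]) cube([76, 24, 1432]);
translate([837, 251, 92]) cube([76, 24, 1432]);
translate([987, 251, 92]) cube([76, 24, 1432]);
translate([1137, 251, 92]) cube([76, 24, 1432]);
translate([1287, 251, 92]) cube([76, 24, 1432]);
translate([1437, 251, 92]) cube([76, 24, 1432]);
translate([1587, 251, 92]) cube([76, 24, 1432]);
translate([1737, 251, 92]) cube([76, 24, 1432]);
translate([1887, 251, 92]) cube([76, 24, 1432]);
translate([2037, 251, 92]) cube([76, 24, 1432]);


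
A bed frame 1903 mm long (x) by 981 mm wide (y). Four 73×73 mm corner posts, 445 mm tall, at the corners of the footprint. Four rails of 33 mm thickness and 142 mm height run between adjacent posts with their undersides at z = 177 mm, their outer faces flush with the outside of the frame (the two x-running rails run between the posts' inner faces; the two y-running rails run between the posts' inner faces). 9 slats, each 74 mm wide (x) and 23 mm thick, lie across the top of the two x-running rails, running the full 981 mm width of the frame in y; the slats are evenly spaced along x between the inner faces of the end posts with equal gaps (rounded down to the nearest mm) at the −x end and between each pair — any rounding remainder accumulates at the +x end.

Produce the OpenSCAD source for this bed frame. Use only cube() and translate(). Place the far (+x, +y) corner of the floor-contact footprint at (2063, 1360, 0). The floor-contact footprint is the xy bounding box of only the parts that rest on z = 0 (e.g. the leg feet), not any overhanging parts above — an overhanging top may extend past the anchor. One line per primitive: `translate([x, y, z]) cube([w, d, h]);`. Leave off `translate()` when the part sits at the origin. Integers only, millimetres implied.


// slat z = rail_z + rail_h = 177 + 142 = 319
// slat gap = ⌊(1757 − 9·74) / 10⌋ = 109
translate([160, 379, 0]) cube([73, 73, 445]);
translate([160, 1287, 0]) cube([73, 73, 445]);
translate([1990, 379, 0]) cube([73, 73, 445]);
translate([1990, 1287, 0]) cube([73, 73, 445]);
translate([233, 379, 177]) cube([1757, 33, 142]);
translate([233, 1327, 177]) cube([1757, 33, 142]);
translate([160, 452, 177]) cube([33, 835, 142]);
translate([2030, 452, 177]) cube([33, 835, 142]);
translate([342, 379, 319]) cube([74, 981, 23]);
translate([525, 379, 319]) cube([74, 981, 23]);
translate([708, 379, 319]) cube([74, 981, 23]);
translate([891, 379, 319]) cube([74, 981, 23]);
translate([1074, 379, 319]) cube([74, 981, 23]);
translate([1257, 379, 319]) cube([74, 981, 23]);
translate([1440, 379, 319]) cube([74, 981, 23]);
translate([1623, 379, 319]) cube([74, 981, 23]);
translate([1806, 379, 319]) cube([74, 981, 23]);


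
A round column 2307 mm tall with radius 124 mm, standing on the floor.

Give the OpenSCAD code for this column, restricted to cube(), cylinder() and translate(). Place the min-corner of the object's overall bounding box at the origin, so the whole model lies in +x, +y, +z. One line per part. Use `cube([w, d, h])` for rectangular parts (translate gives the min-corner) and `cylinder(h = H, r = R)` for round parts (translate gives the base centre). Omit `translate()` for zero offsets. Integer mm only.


translate([124, 124, 0]) cylinder(h = 2307, r = 124);


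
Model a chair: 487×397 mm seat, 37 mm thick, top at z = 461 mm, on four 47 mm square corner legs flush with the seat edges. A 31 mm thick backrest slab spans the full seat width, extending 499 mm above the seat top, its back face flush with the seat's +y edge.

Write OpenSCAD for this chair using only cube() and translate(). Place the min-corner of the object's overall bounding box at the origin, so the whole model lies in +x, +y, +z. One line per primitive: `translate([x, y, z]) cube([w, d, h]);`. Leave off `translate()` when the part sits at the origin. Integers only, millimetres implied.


// leg_h = 461 - 37 = 424
translate([0, 0, 424]) cube([487, 397, 37]);
cube([47, 47, 424]);
translate([440, 0, 0]) cube([47, 47, 424]);
translate([0, 350, 0]) cube([47, 47, 424]);
translate([440, 350, 0]) cube([47, 47, 424]);
translate([0, 366, 461]) cube([487, 31, 499]);


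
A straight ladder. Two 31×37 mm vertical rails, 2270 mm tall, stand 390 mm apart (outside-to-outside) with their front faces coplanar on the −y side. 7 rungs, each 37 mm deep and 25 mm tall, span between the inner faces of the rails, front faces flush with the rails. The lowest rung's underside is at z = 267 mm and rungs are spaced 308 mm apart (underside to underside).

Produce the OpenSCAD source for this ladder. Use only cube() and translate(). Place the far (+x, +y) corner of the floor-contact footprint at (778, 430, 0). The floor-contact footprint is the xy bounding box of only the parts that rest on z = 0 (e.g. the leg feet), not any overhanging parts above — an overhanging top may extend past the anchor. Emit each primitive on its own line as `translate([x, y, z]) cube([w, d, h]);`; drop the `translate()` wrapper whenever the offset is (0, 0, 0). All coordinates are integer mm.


translate([388, 393, 0]) cube([31, 37, 2270]);
translate([747, 393, 0]) cube([31, 37, 2270]);
translate([419, 393, 267]) cube([328, 37, 25]);
translate([419, 393, 575]) cube([328, 37, 25]);
translate([419, 393, 883]) cube([328, 37, 25]);
translate([419, 393, 1191]) cube([328, 37, 25]);
translate([419, 393, 1499]) cube([328, 37, 25]);
translate([419, 393, 1807]) cube([328, 37, 25]);
translate([419, 393, 2115]) cube([328, 37, 25]);


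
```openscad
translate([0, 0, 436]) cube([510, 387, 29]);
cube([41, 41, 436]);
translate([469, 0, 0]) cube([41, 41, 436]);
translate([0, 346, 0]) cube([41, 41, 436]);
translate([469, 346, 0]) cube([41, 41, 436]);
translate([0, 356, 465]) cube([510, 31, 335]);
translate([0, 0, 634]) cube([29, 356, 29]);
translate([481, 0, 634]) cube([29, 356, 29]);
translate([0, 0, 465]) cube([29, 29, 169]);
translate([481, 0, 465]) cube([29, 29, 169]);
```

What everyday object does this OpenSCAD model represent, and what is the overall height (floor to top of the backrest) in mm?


A chair. The overall height is 800 mm.

A slab on four corner posts with a tall panel at the back — a chair. The seat slab sits at z = 436 with thickness 29, and the 335 mm backrest starts at the seat top, so the overall height is 436 + 29 + 335 = 800 mm.


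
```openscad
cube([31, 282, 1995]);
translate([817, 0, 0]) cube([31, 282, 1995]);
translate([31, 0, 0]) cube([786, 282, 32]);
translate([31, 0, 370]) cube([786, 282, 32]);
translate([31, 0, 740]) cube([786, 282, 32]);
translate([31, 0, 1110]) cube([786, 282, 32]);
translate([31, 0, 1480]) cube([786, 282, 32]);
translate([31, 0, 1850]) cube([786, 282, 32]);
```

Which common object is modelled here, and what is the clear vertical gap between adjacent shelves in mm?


A bookshelf. The clear shelf gap is 338 mm.

Two tall side panels with 6 horizontal boards between them — a bookshelf. The first two shelf undersides are at z = 0 and z = 370; with shelf thickness 32, the clear gap is 370 − 0 − 32 = 338 mm.


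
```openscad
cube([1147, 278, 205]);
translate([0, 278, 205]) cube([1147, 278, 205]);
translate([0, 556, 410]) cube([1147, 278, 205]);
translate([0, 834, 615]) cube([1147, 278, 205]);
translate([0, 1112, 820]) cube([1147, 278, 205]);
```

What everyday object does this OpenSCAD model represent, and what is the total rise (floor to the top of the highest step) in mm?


A staircase. The total rise is 1025 mm.

5 identical blocks, each offset up and back from the previous — a staircase. Each step is 205 mm tall and there are 5 of them, so the total rise is 5 × 205 = 1025 mm.


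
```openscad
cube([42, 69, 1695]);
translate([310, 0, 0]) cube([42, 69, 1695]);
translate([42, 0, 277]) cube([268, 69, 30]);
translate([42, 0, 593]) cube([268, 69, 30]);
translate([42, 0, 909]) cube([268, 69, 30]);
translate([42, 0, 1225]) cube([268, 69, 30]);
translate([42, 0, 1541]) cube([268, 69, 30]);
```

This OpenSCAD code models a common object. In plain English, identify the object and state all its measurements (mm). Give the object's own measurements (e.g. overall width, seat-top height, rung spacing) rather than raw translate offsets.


A straight ladder. Two 42×69 mm vertical rails, 1695 mm tall, stand 352 mm apart (outside-to-outside) with their front faces coplanar on the −y side. 5 rungs, each 69 mm deep and 30 mm tall, span between the inner faces of the rails, front faces flush with the rails. The lowest rung's underside is at z = 277 mm and rungs are spaced 316 mm apart (underside to underside).


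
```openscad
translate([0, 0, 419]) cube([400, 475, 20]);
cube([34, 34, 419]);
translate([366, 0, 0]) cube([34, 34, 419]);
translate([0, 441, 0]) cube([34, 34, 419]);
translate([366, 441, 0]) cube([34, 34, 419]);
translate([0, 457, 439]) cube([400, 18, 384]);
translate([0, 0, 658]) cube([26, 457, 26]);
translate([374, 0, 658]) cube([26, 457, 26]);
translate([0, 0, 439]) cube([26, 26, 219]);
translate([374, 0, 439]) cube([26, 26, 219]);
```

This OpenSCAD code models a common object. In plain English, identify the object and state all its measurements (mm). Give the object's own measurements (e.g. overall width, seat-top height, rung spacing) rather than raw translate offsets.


A chair. The seat is a 400×475×20 mm slab with its top at z = 439 mm, on four 34×34 mm corner legs (flush with the seat edges, standing on z = 0). A flat backrest 18 mm thick, 384 mm tall, spans the full seat width and rises from the seat top along its +y edge, rear face flush with the rear of the seat. Two armrests of 26×26 mm section run along each side from the seat's front edge to the front of the backrest, top faces 245 mm above the seat top and outer faces flush with the seat's x-edges; a 26×26 mm post under the front of each armrest stands on the seat at the front corner.


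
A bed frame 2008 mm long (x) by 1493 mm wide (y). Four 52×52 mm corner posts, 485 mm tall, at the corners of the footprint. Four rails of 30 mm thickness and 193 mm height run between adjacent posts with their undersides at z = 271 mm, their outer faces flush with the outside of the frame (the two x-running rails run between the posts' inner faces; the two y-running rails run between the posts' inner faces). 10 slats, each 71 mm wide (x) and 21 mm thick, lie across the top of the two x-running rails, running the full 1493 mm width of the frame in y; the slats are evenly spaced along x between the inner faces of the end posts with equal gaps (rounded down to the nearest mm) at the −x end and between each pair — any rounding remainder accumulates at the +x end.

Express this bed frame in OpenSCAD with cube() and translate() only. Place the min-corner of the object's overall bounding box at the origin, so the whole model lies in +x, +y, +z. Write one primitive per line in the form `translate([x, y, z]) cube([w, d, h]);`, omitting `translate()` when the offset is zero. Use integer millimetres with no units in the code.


cube([52, 52, 485]);
translate([0, 1441, 0]) cube([52, 52, 485]);
translate([1956, 0, 0]) cube([52, 52, 485]);
translate([1956, 1441, 0]) cube([52, 52, 485]);
translate([52, 0, 271]) cube([1904, 30, 193]);
translate([52, 1463, 271]) cube([1904, 30, 193]);
translate([0, 52, 271]) cube([30, 1389, 193]);
translate([1978, 52, 271]) cube([30, 1389, 193]);
translate([160, 0, 464]) cube([71, 1493, 21]);
translate([339, 0, 464]) cube([71, 1493, 21]);
translate([518, 0, 464]) cube([71, 1493, 21]);
translate([697, 0, 464]) cube([71, 1493, 21]);
translate([876, 0, 464]) cube([71, 1493, 21]);
translate([1055, 0, 464]) cube([71, 1493, 21]);
translate([1234, 0, 464]) cube([71, 1493, 21]);
translate([1413, 0, 464]) cube([71, 1493, 21]);
translate([1592, 0, 464]) cube([71, 1493, 21]);
translate([1771, 0, 464]) cube([71, 1493, 21]);


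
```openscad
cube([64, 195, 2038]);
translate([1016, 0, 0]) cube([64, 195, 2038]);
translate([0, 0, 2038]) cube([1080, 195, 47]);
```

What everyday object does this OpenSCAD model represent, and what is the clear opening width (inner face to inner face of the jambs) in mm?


A door frame. The clear opening width is 952 mm.

Two 2038 mm tall posts with a header on top — a door frame. The left jamb is 64 mm wide at x = 0; the right jamb starts at x = 1016. The clear opening is 1016 − 64 = 952 mm.


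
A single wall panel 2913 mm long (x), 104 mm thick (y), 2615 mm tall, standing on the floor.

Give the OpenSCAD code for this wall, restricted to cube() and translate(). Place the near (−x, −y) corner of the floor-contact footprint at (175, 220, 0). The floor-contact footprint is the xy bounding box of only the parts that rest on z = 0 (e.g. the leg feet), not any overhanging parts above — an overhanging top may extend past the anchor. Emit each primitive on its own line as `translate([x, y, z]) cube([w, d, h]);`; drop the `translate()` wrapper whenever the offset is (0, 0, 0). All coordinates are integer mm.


translate([175, 220, 0]) cube([2913, 104, 2615]);


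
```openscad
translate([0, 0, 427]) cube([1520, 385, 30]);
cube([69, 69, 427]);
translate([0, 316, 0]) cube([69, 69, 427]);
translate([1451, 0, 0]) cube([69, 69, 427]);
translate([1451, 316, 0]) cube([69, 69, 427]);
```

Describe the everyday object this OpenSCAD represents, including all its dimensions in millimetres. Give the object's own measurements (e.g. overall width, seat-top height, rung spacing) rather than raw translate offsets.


A bench: a 1520×385 mm seat slab, 30 mm thick, top at z = 457 mm, on four 69×69 mm square legs flush with the seat corners and standing on z = 0.


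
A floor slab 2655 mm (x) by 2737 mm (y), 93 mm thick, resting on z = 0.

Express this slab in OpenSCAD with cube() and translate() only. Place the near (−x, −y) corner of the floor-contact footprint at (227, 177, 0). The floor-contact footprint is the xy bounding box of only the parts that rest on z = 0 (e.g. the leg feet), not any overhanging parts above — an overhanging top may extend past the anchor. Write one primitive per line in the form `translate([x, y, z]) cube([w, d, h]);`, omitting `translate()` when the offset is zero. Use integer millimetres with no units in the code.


translate([227, 177, 0]) cube([2655, 2737, 93]);
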